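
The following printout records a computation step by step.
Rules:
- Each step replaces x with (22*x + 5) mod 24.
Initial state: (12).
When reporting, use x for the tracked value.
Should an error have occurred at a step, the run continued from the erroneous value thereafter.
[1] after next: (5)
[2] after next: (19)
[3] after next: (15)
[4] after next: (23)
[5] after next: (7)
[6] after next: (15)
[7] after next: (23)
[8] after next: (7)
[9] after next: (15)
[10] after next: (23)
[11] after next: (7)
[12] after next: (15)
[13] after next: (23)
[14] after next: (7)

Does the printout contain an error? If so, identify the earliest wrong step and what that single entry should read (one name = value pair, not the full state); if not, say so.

no error

Step 1: x = (22*12 + 5) mod 24 = 5 — no discrepancy.
Step 2: x = (22*5 + 5) mod 24 = 19 — exactly as logged.
Step 3: x = (22*19 + 5) mod 24 = 15 — confirmed correct.
Step 4: x = (22*15 + 5) mod 24 = 23 — no discrepancy.
Step 5: x = (22*23 + 5) mod 24 = 7 — matches.
Step 6: x = (22*7 + 5) mod 24 = 15 — in agreement.
Step 7: x = (22*15 + 5) mod 24 = 23 — matches.
Step 8: x = (22*23 + 5) mod 24 = 7 — no discrepancy.
Step 9: x = (22*7 + 5) mod 24 = 15 — exactly as logged.
Step 10: x = (22*15 + 5) mod 24 = 23 — verified.
Step 11: x = (22*23 + 5) mod 24 = 7 — checks out.
Step 12: x = (22*7 + 5) mod 24 = 15 — consistent with the printout.
Step 13: x = (22*15 + 5) mod 24 = 23 — consistent with the printout.
Step 14: x = (22*23 + 5) mod 24 = 7 — in agreement.
Each recorded entry agrees with the recomputation.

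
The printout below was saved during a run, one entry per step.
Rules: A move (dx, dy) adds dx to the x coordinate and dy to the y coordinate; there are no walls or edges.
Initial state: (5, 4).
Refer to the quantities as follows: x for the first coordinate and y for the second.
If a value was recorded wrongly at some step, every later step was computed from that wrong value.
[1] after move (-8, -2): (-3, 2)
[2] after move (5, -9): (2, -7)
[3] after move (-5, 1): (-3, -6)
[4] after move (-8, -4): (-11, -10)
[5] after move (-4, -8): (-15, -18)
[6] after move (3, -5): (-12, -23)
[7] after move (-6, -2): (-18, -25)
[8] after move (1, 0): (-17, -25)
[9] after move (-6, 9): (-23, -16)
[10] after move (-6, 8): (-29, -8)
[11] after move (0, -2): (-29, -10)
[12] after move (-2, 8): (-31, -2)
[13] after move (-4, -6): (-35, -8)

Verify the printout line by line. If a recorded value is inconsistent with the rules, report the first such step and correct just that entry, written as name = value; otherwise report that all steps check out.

step 1: x = 5 + (-8) = -3, y = 4 + (-2) = 2 -> matches
step 2: x = -3 + (5) = 2, y = 2 + (-9) = -7 -> verified
step 3: x = 2 + (-5) = -3, y = -7 + (1) = -6 -> consistent with the printout
step 4: x = -3 + (-8) = -11, y = -6 + (-4) = -10 -> matches
step 5: x = -11 + (-4) = -15, y = -10 + (-8) = -18 -> exactly as logged
step 6: x = -15 + (3) = -12, y = -18 + (-5) = -23 -> no discrepancy
step 7: x = -12 + (-6) = -18, y = -23 + (-2) = -25 -> confirmed correct
step 8: x = -18 + (1) = -17, y = -25 + (0) = -25 -> matches
step 9: x = -17 + (-6) = -23, y = -25 + (9) = -16 -> agrees with the printout
step 10: x = -23 + (-6) = -29, y = -16 + (8) = -8 -> in agreement
step 11: x = -29 + (0) = -29, y = -8 + (-2) = -10 -> confirmed correct
step 12: x = -29 + (-2) = -31, y = -10 + (8) = -2 -> same as recorded
step 13: x = -31 + (-4) = -35, y = -2 + (-6) = -8 -> in agreement
Every step is consistent.

no error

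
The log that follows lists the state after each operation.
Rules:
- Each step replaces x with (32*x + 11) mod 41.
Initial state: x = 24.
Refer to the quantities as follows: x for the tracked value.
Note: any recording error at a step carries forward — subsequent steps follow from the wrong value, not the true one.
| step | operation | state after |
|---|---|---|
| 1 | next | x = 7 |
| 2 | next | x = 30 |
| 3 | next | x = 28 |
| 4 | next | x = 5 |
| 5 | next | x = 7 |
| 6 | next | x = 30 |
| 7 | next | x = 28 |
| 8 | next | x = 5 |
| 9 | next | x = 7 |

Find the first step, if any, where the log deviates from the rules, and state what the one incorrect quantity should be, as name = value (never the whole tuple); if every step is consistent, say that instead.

step 1: x = (32*24 + 11) mod 41 = 0 -> first mismatch against the log
Step 1 is the first one off; corrected, x = 0.

step 1, x = 0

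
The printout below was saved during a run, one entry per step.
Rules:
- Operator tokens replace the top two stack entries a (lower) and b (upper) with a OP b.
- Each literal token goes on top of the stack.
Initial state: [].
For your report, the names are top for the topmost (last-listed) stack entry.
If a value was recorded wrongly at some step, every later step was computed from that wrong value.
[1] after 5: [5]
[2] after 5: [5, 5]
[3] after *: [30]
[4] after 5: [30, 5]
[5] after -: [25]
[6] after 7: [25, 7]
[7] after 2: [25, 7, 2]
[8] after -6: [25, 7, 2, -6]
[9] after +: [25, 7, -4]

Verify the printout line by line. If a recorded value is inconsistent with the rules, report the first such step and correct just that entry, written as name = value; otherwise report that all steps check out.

step 3, top = 25

1. push 5: top = 5 (no discrepancy)
2. push 5: top = 5 (checks out)
3. 5 * 5 = 25 (the printout disagrees here)
The audit stops at step 3: the recorded entry is wrong and should be top = 25.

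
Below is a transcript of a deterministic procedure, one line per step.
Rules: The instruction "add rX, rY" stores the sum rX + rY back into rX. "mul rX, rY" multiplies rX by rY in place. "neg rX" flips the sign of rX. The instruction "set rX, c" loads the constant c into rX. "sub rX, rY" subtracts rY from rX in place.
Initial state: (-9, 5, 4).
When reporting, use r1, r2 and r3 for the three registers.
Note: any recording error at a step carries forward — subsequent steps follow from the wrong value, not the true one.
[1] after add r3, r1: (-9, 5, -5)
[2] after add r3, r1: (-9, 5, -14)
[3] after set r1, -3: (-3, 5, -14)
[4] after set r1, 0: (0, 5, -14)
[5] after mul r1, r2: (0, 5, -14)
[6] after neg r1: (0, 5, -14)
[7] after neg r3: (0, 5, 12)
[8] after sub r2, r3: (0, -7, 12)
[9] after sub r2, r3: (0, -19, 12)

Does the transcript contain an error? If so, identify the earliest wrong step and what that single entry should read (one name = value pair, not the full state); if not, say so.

step 7, r3 = 14

Step 1: r3 = 4 + -9 = -5 — exactly as logged.
Step 2: r3 = -5 + -9 = -14 — matches.
Step 3: r1 = -3 — consistent with the transcript.
Step 4: r1 = 0 — exactly as logged.
Step 5: r1 = 0 * 5 = 0 — exactly as logged.
Step 6: r1 = -(0) = 0 — consistent with the transcript.
Step 7: r3 = -(-14) = 14 — the entry is off here.
Conclusion: step 7 carries the first error; the entry should be r3 = 14.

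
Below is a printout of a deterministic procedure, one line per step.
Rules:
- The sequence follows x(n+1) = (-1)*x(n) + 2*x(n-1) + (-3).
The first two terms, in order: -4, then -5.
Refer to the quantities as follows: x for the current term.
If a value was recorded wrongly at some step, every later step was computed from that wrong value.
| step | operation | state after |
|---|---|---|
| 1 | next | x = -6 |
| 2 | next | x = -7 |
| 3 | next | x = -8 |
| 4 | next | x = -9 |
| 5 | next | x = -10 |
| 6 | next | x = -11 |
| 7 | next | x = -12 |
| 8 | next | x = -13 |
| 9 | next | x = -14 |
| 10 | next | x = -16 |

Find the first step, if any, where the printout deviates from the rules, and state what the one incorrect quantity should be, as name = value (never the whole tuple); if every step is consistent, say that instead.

step 10, x = -15

step 1: x = -1*(-5) + (2)*(-4) + (-3) = -6 -> in agreement
step 2: x = -1*(-6) + (2)*(-5) + (-3) = -7 -> in agreement
step 3: x = -1*(-7) + (2)*(-6) + (-3) = -8 -> checks out
step 4: x = -1*(-8) + (2)*(-7) + (-3) = -9 -> consistent with the printout
step 5: x = -1*(-9) + (2)*(-8) + (-3) = -10 -> verified
step 6: x = -1*(-10) + (2)*(-9) + (-3) = -11 -> same as recorded
step 7: x = -1*(-11) + (2)*(-10) + (-3) = -12 -> same as recorded
step 8: x = -1*(-12) + (2)*(-11) + (-3) = -13 -> exactly as logged
step 9: x = -1*(-13) + (2)*(-12) + (-3) = -14 -> confirmed correct
step 10: x = -1*(-14) + (2)*(-13) + (-3) = -15 -> this is not what the printout shows
The earliest wrong entry is at step 10: it should read x = -15.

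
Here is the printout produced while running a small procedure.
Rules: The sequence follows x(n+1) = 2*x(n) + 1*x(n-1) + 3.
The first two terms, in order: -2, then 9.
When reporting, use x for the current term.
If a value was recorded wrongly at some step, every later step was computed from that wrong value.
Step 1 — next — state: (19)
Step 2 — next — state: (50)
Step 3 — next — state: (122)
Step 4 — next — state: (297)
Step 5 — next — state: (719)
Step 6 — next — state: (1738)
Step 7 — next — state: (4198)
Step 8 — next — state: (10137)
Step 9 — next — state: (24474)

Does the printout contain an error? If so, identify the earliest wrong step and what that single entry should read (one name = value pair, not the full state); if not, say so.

step 1: x = 2*(9) + (1)*(-2) + (3) = 19 -> in agreement
step 2: x = 2*(19) + (1)*(9) + (3) = 50 -> confirmed correct
step 3: x = 2*(50) + (1)*(19) + (3) = 122 -> agrees with the printout
step 4: x = 2*(122) + (1)*(50) + (3) = 297 -> in agreement
step 5: x = 2*(297) + (1)*(122) + (3) = 719 -> exactly as logged
step 6: x = 2*(719) + (1)*(297) + (3) = 1738 -> verified
step 7: x = 2*(1738) + (1)*(719) + (3) = 4198 -> same as recorded
step 8: x = 2*(4198) + (1)*(1738) + (3) = 10137 -> matches
step 9: x = 2*(10137) + (1)*(4198) + (3) = 24475 -> the printout has a different value
So the first discrepancy is step 9, where the right value is x = 24475.

step 9, x = 24475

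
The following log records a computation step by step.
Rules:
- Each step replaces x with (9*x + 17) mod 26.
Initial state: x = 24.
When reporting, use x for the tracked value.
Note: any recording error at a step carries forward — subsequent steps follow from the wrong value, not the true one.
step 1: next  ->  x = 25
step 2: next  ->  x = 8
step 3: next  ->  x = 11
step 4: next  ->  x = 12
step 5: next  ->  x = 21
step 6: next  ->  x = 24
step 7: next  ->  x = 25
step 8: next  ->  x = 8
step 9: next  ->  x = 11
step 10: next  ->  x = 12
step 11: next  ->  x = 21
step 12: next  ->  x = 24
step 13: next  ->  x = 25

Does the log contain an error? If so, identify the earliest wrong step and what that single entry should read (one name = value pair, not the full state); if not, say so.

no error

Recomputing the run from the initial state:
step 1: x = 25
step 2: x = 8
step 3: x = 11
step 4: x = 12
step 5: x = 21
step 6: x = 24
step 7: x = 25
step 8: x = 8
step 9: x = 11
step 10: x = 12
step 11: x = 21
step 12: x = 24
step 13: x = 25
This matches the log at every step.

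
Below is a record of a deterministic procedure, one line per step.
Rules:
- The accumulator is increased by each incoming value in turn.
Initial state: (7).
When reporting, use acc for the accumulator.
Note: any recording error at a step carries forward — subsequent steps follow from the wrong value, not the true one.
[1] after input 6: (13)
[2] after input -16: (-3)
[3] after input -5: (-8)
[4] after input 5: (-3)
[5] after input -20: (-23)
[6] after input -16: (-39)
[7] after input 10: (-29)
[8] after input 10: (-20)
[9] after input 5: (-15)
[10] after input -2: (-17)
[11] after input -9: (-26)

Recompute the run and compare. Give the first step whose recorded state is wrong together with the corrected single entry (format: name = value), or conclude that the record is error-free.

1. acc = 7 + 6 = 13 (same as recorded)
2. acc = 13 + -16 = -3 (exactly as logged)
3. acc = -3 + -5 = -8 (confirmed correct)
4. acc = -8 + 5 = -3 (consistent with the record)
5. acc = -3 + -20 = -23 (verified)
6. acc = -23 + -16 = -39 (in agreement)
7. acc = -39 + 10 = -29 (same as recorded)
8. acc = -29 + 10 = -19 (this is not what the record shows)
First incorrect step: 8; the correct value is acc = -19.

step 8, acc = -19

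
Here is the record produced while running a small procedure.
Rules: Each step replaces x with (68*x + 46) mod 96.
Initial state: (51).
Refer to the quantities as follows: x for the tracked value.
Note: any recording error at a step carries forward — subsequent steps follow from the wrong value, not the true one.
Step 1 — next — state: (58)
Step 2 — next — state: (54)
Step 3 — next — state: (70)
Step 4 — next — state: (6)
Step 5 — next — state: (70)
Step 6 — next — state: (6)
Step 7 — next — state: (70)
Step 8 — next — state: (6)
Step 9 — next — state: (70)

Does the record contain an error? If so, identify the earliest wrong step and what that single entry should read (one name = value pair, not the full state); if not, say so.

no error

1. x = (68*51 + 46) mod 96 = 58 (agrees with the record)
2. x = (68*58 + 46) mod 96 = 54 (no discrepancy)
3. x = (68*54 + 46) mod 96 = 70 (in agreement)
4. x = (68*70 + 46) mod 96 = 6 (matches)
5. x = (68*6 + 46) mod 96 = 70 (in agreement)
6. x = (68*70 + 46) mod 96 = 6 (no discrepancy)
7. x = (68*6 + 46) mod 96 = 70 (checks out)
8. x = (68*70 + 46) mod 96 = 6 (checks out)
9. x = (68*6 + 46) mod 96 = 70 (confirmed correct)
Every step is consistent.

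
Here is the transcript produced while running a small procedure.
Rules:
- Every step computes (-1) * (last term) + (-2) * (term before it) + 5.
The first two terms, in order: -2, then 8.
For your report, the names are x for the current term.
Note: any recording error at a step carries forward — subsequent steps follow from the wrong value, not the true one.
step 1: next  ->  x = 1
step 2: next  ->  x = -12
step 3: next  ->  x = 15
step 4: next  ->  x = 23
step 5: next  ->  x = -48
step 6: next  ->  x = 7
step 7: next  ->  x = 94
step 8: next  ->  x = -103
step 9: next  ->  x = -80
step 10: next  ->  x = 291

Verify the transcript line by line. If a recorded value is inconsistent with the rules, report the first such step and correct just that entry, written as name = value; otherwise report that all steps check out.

step 1: x = -1*(8) + (-2)*(-2) + (5) = 1 -> exactly as logged
step 2: x = -1*(1) + (-2)*(8) + (5) = -12 -> confirmed correct
step 3: x = -1*(-12) + (-2)*(1) + (5) = 15 -> verified
step 4: x = -1*(15) + (-2)*(-12) + (5) = 14 -> not what was recorded
Step 4 is the first one off; corrected, x = 14.

step 4, x = 14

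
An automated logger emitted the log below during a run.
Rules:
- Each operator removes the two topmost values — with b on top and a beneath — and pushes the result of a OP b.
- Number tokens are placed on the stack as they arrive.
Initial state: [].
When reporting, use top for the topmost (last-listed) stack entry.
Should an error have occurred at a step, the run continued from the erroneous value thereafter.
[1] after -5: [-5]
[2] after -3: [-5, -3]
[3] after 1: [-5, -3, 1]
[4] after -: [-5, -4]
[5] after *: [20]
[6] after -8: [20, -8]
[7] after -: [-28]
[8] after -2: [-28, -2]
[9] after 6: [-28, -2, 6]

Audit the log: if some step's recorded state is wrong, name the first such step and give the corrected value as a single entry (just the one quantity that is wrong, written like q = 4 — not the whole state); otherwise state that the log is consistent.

step 7, top = 28

Step 1: push -5: top = -5 — same as recorded.
Step 2: push -3: top = -3 — same as recorded.
Step 3: push 1: top = 1 — same as recorded.
Step 4: -3 - 1 = -4 — agrees with the log.
Step 5: -5 * -4 = 20 — in agreement.
Step 6: push -8: top = -8 — confirmed correct.
Step 7: 20 - -8 = 28 — not what was recorded.
The earliest wrong entry is at step 7: it should read top = 28.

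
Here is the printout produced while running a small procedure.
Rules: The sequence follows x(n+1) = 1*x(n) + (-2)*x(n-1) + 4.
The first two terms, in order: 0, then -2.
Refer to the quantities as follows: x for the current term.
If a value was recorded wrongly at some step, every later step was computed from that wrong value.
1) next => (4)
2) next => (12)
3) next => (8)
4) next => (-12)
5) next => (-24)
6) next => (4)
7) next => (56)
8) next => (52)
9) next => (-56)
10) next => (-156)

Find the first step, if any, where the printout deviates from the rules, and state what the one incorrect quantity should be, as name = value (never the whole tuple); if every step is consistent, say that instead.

step 1: x = 1*(-2) + (-2)*(0) + (4) = 2 -> not what was recorded
Conclusion: step 1 carries the first error; the entry should be x = 2.

step 1, x = 2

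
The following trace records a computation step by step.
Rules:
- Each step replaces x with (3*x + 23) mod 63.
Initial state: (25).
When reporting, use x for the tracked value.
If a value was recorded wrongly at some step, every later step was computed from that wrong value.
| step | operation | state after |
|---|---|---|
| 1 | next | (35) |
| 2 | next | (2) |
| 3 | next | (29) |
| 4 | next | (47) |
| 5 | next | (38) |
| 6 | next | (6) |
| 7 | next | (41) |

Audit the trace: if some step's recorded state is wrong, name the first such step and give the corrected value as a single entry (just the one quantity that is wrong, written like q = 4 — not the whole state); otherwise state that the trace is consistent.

1. x = (3*25 + 23) mod 63 = 35 (in agreement)
2. x = (3*35 + 23) mod 63 = 2 (verified)
3. x = (3*2 + 23) mod 63 = 29 (no discrepancy)
4. x = (3*29 + 23) mod 63 = 47 (consistent with the trace)
5. x = (3*47 + 23) mod 63 = 38 (same as recorded)
6. x = (3*38 + 23) mod 63 = 11 (the recorded entry deviates here)
That makes step 6 the first incorrect line — x = 11 is what it should show.

step 6, x = 11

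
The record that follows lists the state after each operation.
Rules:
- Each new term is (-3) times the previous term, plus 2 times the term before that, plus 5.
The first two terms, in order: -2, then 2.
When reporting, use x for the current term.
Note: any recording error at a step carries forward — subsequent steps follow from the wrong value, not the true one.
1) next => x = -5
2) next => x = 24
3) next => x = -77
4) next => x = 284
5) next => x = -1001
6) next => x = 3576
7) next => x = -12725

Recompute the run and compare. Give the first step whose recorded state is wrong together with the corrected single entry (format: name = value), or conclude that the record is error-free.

step 1: x = -3*(2) + (2)*(-2) + (5) = -5 -> agrees with the record
step 2: x = -3*(-5) + (2)*(2) + (5) = 24 -> checks out
step 3: x = -3*(24) + (2)*(-5) + (5) = -77 -> verified
step 4: x = -3*(-77) + (2)*(24) + (5) = 284 -> exactly as logged
step 5: x = -3*(284) + (2)*(-77) + (5) = -1001 -> matches
step 6: x = -3*(-1001) + (2)*(284) + (5) = 3576 -> matches
step 7: x = -3*(3576) + (2)*(-1001) + (5) = -12725 -> consistent with the record
Nothing is out of place; the run is error-free.

no error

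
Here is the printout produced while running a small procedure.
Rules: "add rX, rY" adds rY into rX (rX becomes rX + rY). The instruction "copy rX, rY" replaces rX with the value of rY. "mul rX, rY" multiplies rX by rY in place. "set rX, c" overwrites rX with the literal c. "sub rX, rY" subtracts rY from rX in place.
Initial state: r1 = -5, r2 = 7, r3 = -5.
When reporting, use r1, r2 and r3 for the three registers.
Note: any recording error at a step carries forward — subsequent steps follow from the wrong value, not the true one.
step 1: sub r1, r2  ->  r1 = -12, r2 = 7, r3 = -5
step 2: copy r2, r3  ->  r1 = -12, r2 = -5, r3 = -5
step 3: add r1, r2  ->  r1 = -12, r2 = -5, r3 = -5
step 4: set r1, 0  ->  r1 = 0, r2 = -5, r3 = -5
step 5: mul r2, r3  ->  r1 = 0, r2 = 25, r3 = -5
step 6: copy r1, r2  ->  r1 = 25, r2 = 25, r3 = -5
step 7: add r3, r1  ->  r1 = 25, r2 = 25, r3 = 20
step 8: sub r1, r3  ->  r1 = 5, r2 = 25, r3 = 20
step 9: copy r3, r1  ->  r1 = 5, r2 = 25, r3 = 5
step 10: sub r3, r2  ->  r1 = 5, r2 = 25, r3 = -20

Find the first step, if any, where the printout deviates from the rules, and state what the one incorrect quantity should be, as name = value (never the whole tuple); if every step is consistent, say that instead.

1. r1 = -5 - 7 = -12 (no discrepancy)
2. r2 = -5 (exactly as logged)
3. r1 = -12 + -5 = -17 (first mismatch against the printout)
The audit stops at step 3: the recorded entry is wrong and should be r1 = -17.

step 3, r1 = -17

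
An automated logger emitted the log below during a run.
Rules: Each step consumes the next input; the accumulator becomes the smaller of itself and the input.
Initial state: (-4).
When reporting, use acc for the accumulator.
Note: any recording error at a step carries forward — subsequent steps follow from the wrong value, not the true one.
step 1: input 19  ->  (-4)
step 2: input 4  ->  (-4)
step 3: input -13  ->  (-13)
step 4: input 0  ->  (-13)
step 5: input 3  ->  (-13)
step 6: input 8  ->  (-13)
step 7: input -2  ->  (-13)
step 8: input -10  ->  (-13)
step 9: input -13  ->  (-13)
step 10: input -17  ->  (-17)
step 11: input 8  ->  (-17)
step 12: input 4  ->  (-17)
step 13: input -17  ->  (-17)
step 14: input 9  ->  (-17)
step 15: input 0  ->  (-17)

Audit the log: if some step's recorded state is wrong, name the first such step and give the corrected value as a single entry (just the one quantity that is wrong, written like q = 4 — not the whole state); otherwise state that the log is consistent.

no error

step 1: acc = min(-4, 19) = -4 -> checks out
step 2: acc = min(-4, 4) = -4 -> consistent with the log
step 3: acc = min(-4, -13) = -13 -> checks out
step 4: acc = min(-13, 0) = -13 -> agrees with the log
step 5: acc = min(-13, 3) = -13 -> exactly as logged
step 6: acc = min(-13, 8) = -13 -> no discrepancy
step 7: acc = min(-13, -2) = -13 -> agrees with the log
step 8: acc = min(-13, -10) = -13 -> confirmed correct
step 9: acc = min(-13, -13) = -13 -> confirmed correct
step 10: acc = min(-13, -17) = -17 -> exactly as logged
step 11: acc = min(-17, 8) = -17 -> confirmed correct
step 12: acc = min(-17, 4) = -17 -> in agreement
step 13: acc = min(-17, -17) = -17 -> agrees with the log
step 14: acc = min(-17, 9) = -17 -> consistent with the log
step 15: acc = min(-17, 0) = -17 -> same as recorded
Every step is consistent.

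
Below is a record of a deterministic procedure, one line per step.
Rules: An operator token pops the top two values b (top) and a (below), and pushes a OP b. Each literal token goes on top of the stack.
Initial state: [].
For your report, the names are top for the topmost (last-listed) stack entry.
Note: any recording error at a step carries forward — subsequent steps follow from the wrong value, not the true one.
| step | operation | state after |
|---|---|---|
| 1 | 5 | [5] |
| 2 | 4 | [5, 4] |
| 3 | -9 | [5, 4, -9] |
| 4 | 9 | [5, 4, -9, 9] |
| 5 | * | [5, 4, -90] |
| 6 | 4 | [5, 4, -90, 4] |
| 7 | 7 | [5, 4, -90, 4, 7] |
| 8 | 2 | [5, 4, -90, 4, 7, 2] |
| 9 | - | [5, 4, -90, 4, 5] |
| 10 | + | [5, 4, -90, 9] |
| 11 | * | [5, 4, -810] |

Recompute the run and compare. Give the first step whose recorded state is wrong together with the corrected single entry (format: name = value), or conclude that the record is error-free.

step 5, top = -81

Recomputing the run from the initial state:
step 1: [5]
step 2: [5, 4]
step 3: [5, 4, -9]
step 4: [5, 4, -9, 9]
step 5: [5, 4, -81]
step 6: [5, 4, -81, 4]
step 7: [5, 4, -81, 4, 7]
step 8: [5, 4, -81, 4, 7, 2]
step 9: [5, 4, -81, 4, 5]
step 10: [5, 4, -81, 9]
step 11: [5, 4, -729]
The first disagreement with the record is at step 5, where the value should be top = -81.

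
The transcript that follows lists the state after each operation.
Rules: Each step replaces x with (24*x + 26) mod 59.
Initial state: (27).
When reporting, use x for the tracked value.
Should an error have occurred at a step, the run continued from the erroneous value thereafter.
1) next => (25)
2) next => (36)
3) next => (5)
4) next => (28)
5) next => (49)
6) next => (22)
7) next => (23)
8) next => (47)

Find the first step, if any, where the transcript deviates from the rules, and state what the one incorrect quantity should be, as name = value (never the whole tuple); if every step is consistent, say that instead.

Step 1: x = (24*27 + 26) mod 59 = 25 — in agreement.
Step 2: x = (24*25 + 26) mod 59 = 36 — matches.
Step 3: x = (24*36 + 26) mod 59 = 5 — exactly as logged.
Step 4: x = (24*5 + 26) mod 59 = 28 — matches.
Step 5: x = (24*28 + 26) mod 59 = 49 — exactly as logged.
Step 6: x = (24*49 + 26) mod 59 = 22 — no discrepancy.
Step 7: x = (24*22 + 26) mod 59 = 23 — checks out.
Step 8: x = (24*23 + 26) mod 59 = 47 — agrees with the transcript.
Each recorded entry agrees with the recomputation.

no error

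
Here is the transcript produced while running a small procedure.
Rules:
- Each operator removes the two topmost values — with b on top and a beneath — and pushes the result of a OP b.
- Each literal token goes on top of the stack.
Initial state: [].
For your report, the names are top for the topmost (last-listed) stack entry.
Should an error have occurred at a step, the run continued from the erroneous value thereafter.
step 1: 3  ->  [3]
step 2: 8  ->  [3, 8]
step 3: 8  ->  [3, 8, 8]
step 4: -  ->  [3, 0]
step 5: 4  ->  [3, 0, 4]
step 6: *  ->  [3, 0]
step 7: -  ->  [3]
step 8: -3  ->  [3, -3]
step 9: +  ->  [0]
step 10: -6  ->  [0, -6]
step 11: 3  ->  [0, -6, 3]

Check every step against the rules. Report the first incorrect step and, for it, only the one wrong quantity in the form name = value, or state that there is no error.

no error

step 1: push 3: top = 3 -> matches
step 2: push 8: top = 8 -> verified
step 3: push 8: top = 8 -> in agreement
step 4: 8 - 8 = 0 -> matches
step 5: push 4: top = 4 -> matches
step 6: 0 * 4 = 0 -> no discrepancy
step 7: 3 - 0 = 3 -> agrees with the transcript
step 8: push -3: top = -3 -> checks out
step 9: 3 + -3 = 0 -> confirmed correct
step 10: push -6: top = -6 -> verified
step 11: push 3: top = 3 -> consistent with the transcript
Nothing is out of place; the run is error-free.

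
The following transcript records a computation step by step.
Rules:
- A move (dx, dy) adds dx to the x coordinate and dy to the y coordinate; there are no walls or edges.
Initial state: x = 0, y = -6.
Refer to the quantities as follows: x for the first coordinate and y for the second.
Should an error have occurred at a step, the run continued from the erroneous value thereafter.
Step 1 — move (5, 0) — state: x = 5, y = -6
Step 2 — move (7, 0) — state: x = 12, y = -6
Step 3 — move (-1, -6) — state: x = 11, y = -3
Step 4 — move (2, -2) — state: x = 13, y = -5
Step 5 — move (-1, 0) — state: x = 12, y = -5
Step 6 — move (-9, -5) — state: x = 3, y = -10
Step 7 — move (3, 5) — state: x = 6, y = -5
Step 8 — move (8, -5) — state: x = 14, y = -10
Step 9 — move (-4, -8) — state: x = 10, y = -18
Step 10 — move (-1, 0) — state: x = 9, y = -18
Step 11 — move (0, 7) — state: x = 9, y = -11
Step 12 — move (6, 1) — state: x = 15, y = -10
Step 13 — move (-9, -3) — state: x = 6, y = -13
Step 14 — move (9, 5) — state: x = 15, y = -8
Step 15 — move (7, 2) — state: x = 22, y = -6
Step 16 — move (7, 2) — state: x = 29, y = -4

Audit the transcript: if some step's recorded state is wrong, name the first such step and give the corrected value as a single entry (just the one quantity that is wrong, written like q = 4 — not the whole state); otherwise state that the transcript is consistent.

step 3, y = -12

Step 1: x = 0 + (5) = 5, y = -6 + (0) = -6 — in agreement.
Step 2: x = 5 + (7) = 12, y = -6 + (0) = -6 — verified.
Step 3: x = 12 + (-1) = 11, y = -6 + (-6) = -12 — a discrepancy with the transcript.
The earliest wrong entry is at step 3: it should read y = -12.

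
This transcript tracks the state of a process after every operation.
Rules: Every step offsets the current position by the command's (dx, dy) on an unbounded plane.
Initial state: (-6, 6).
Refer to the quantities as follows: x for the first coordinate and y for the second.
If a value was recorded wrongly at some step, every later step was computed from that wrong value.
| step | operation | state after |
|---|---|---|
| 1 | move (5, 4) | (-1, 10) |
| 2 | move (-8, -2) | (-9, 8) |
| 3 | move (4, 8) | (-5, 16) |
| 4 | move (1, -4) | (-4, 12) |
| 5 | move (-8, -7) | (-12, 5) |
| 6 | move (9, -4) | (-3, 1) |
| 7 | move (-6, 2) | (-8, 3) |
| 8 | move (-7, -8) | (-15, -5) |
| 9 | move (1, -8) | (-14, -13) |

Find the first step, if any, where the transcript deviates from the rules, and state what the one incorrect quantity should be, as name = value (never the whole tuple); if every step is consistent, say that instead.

Recomputing the run from the initial state:
step 1: x = -1, y = 10
step 2: x = -9, y = 8
step 3: x = -5, y = 16
step 4: x = -4, y = 12
step 5: x = -12, y = 5
step 6: x = -3, y = 1
step 7: x = -9, y = 3
step 8: x = -16, y = -5
step 9: x = -15, y = -13
The first disagreement with the transcript is at step 7, where the value should be x = -9.

step 7, x = -9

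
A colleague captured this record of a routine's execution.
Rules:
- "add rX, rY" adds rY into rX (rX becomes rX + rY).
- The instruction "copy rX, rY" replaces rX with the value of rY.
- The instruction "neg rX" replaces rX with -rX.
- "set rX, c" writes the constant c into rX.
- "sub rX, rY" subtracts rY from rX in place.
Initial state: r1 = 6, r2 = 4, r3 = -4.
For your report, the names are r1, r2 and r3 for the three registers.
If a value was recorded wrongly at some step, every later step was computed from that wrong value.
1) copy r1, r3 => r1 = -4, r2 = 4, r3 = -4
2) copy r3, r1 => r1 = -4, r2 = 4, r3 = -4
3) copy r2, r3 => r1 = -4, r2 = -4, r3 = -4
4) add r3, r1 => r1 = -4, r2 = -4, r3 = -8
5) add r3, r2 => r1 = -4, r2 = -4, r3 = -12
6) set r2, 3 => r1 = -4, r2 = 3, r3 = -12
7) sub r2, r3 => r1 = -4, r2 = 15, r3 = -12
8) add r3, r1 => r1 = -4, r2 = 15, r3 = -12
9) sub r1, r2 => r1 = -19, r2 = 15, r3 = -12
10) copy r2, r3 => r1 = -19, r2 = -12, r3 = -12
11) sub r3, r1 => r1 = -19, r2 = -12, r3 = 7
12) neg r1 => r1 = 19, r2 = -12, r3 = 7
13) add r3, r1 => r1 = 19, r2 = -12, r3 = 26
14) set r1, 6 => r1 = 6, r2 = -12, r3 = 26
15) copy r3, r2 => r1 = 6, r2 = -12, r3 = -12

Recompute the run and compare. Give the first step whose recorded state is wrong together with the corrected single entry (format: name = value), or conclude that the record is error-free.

step 8, r3 = -16

Recomputing the run from the initial state:
step 1: r1 = -4, r2 = 4, r3 = -4
step 2: r1 = -4, r2 = 4, r3 = -4
step 3: r1 = -4, r2 = -4, r3 = -4
step 4: r1 = -4, r2 = -4, r3 = -8
step 5: r1 = -4, r2 = -4, r3 = -12
step 6: r1 = -4, r2 = 3, r3 = -12
step 7: r1 = -4, r2 = 15, r3 = -12
step 8: r1 = -4, r2 = 15, r3 = -16
step 9: r1 = -19, r2 = 15, r3 = -16
step 10: r1 = -19, r2 = -16, r3 = -16
step 11: r1 = -19, r2 = -16, r3 = 3
step 12: r1 = 19, r2 = -16, r3 = 3
step 13: r1 = 19, r2 = -16, r3 = 22
step 14: r1 = 6, r2 = -16, r3 = 22
step 15: r1 = 6, r2 = -16, r3 = -16
The first disagreement with the record is at step 8, where the value should be r3 = -16.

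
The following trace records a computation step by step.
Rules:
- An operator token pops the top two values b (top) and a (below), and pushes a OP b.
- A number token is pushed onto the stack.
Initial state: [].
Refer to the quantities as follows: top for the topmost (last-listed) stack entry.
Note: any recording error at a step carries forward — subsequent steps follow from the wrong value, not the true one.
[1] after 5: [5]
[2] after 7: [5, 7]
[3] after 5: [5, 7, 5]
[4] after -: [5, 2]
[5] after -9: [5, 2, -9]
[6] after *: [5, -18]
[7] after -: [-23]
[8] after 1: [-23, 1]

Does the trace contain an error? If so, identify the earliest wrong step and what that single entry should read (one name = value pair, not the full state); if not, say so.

step 7, top = 23

Step 1: push 5: top = 5 — exactly as logged.
Step 2: push 7: top = 7 — matches.
Step 3: push 5: top = 5 — exactly as logged.
Step 4: 7 - 5 = 2 — exactly as logged.
Step 5: push -9: top = -9 — verified.
Step 6: 2 * -9 = -18 — no discrepancy.
Step 7: 5 - -18 = 23 — the trace disagrees here.
So the first discrepancy is step 7, where the right value is top = 23.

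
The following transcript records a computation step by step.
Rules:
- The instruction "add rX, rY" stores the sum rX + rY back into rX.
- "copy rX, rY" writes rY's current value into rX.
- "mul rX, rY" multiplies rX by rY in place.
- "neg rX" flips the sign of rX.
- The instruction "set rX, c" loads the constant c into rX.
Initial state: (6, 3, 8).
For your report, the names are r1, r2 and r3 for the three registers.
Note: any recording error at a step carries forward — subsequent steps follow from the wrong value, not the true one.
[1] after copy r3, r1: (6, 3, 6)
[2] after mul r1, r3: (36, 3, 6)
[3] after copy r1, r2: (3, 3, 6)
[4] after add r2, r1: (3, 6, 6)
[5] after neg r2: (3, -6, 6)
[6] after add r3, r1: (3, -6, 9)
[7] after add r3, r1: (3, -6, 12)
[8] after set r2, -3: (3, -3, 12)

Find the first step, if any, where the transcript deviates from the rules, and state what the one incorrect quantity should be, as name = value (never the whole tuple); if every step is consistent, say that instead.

Recomputing the run from the initial state:
step 1: r1 = 6, r2 = 3, r3 = 6
step 2: r1 = 36, r2 = 3, r3 = 6
step 3: r1 = 3, r2 = 3, r3 = 6
step 4: r1 = 3, r2 = 6, r3 = 6
step 5: r1 = 3, r2 = -6, r3 = 6
step 6: r1 = 3, r2 = -6, r3 = 9
step 7: r1 = 3, r2 = -6, r3 = 12
step 8: r1 = 3, r2 = -3, r3 = 12
This matches the transcript at every step.

no error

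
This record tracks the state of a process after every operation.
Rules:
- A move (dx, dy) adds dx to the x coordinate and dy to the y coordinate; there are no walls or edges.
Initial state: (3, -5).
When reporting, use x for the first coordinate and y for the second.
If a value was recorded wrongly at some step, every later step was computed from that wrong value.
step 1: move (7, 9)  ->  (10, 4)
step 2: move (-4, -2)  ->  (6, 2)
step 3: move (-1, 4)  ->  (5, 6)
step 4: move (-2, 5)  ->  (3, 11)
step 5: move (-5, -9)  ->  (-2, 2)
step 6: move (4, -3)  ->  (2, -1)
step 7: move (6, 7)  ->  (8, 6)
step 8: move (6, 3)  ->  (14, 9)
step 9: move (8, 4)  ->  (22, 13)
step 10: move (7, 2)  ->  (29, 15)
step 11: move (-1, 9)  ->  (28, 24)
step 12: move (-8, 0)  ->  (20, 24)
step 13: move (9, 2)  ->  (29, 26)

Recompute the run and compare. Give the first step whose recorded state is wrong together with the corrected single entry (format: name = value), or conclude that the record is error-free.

1. x = 3 + (7) = 10, y = -5 + (9) = 4 (consistent with the record)
2. x = 10 + (-4) = 6, y = 4 + (-2) = 2 (agrees with the record)
3. x = 6 + (-1) = 5, y = 2 + (4) = 6 (no discrepancy)
4. x = 5 + (-2) = 3, y = 6 + (5) = 11 (checks out)
5. x = 3 + (-5) = -2, y = 11 + (-9) = 2 (in agreement)
6. x = -2 + (4) = 2, y = 2 + (-3) = -1 (consistent with the record)
7. x = 2 + (6) = 8, y = -1 + (7) = 6 (checks out)
8. x = 8 + (6) = 14, y = 6 + (3) = 9 (consistent with the record)
9. x = 14 + (8) = 22, y = 9 + (4) = 13 (in agreement)
10. x = 22 + (7) = 29, y = 13 + (2) = 15 (same as recorded)
11. x = 29 + (-1) = 28, y = 15 + (9) = 24 (verified)
12. x = 28 + (-8) = 20, y = 24 + (0) = 24 (no discrepancy)
13. x = 20 + (9) = 29, y = 24 + (2) = 26 (matches)
The whole run recomputes cleanly — no discrepancies.

no error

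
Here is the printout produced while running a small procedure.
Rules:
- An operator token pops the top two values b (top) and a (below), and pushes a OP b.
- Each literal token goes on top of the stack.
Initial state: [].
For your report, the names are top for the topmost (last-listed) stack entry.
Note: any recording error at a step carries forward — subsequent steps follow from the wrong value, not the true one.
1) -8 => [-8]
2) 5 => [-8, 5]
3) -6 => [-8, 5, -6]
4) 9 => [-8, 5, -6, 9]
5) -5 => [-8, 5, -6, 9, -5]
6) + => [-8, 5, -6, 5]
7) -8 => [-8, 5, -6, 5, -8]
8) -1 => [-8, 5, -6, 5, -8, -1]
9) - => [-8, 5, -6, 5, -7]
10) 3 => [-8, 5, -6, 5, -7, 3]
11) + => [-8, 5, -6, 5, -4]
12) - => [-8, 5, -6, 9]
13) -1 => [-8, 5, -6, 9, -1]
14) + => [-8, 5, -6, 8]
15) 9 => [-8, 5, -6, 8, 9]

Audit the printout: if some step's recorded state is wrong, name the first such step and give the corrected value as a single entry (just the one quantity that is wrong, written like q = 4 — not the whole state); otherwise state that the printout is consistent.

step 6, top = 4

Recomputing the run from the initial state:
step 1: [-8]
step 2: [-8, 5]
step 3: [-8, 5, -6]
step 4: [-8, 5, -6, 9]
step 5: [-8, 5, -6, 9, -5]
step 6: [-8, 5, -6, 4]
step 7: [-8, 5, -6, 4, -8]
step 8: [-8, 5, -6, 4, -8, -1]
step 9: [-8, 5, -6, 4, -7]
step 10: [-8, 5, -6, 4, -7, 3]
step 11: [-8, 5, -6, 4, -4]
step 12: [-8, 5, -6, 8]
step 13: [-8, 5, -6, 8, -1]
step 14: [-8, 5, -6, 7]
step 15: [-8, 5, -6, 7, 9]
The first disagreement with the printout is at step 6, where the value should be top = 4.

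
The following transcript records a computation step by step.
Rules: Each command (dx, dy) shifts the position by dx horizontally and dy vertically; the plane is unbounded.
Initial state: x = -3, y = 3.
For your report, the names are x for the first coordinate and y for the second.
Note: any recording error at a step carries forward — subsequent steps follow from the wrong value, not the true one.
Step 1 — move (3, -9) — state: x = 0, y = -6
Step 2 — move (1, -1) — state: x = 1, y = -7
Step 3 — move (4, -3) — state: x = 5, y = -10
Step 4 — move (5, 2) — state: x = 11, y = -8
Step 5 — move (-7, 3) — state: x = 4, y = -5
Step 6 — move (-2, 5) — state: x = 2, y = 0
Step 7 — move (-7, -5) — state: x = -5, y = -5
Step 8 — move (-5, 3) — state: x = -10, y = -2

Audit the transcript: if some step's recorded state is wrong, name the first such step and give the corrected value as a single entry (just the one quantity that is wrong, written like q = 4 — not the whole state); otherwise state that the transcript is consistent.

Recomputing the run from the initial state:
step 1: x = 0, y = -6
step 2: x = 1, y = -7
step 3: x = 5, y = -10
step 4: x = 10, y = -8
step 5: x = 3, y = -5
step 6: x = 1, y = 0
step 7: x = -6, y = -5
step 8: x = -11, y = -2
The first disagreement with the transcript is at step 4, where the value should be x = 10.

step 4, x = 10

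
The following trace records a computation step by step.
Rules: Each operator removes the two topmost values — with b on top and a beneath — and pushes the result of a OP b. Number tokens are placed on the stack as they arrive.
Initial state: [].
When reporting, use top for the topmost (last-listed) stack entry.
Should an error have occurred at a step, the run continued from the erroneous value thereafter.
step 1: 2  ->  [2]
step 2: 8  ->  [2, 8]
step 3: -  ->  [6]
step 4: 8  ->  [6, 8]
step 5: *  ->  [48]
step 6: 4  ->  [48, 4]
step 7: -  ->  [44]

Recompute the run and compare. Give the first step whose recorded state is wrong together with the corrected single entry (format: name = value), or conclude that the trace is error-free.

step 3, top = -6

1. push 2: top = 2 (confirmed correct)
2. push 8: top = 8 (verified)
3. 2 - 8 = -6 (the trace has a different value)
Step 3 is the first one off; corrected, top = -6.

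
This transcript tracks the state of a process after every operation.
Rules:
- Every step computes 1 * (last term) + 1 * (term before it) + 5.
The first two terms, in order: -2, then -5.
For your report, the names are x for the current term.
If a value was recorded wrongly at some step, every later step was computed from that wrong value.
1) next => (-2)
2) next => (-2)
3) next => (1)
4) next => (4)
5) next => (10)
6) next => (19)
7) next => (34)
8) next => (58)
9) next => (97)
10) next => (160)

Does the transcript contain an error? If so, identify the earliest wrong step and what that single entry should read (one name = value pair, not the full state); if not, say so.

no error

Recomputing the run from the initial state:
step 1: x = -2
step 2: x = -2
step 3: x = 1
step 4: x = 4
step 5: x = 10
step 6: x = 19
step 7: x = 34
step 8: x = 58
step 9: x = 97
step 10: x = 160
This matches the transcript at every step.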